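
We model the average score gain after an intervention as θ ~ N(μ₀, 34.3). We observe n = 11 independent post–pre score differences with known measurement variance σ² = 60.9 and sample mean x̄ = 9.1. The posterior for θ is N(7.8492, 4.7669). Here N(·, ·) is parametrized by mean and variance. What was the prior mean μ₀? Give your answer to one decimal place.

μ₀ = 0.1

The posterior mean is a precision-weighted average: μ_n = (τ₀μ₀ + τ_data·x̄)/(τ₀+τ_data), with τ₀=1/σ₀² and τ_data=n/σ².
Here τ₀ = 1/34.3 = 0.029155 and τ_data = 11/60.9 = 0.180624, so τ_n = 0.209779.
Rearranging for μ₀: μ₀ = (μ_n·τ_n − τ_data·x̄)/τ₀ = (7.8492·0.209779 − 0.180624·9.1) / 0.029155 = 0.002919/0.029155 ≈ 0.1.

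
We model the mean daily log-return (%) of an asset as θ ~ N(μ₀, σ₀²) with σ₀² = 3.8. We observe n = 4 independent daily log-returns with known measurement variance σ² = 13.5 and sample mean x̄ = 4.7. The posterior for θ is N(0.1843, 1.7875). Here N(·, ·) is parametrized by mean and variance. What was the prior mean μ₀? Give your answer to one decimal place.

μ₀ = -4.9

The posterior mean is a precision-weighted average: μ_n = (τ₀μ₀ + τ_data·x̄)/(τ₀+τ_data), with τ₀=1/σ₀² and τ_data=n/σ².
Here τ₀ = 1/3.8 = 0.263158 and τ_data = 4/13.5 = 0.296296, so τ_n = 0.559454.
Rearranging for μ₀: μ₀ = (μ_n·τ_n − τ_data·x̄)/τ₀ = (0.1843·0.559454 − 0.296296·4.7) / 0.263158 = -1.289484/0.263158 ≈ -4.9.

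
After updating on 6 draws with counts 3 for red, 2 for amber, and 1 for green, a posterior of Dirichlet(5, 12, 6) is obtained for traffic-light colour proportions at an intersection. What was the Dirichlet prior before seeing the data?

Dirichlet(2, 10, 5)

For a Dirichlet(α) prior with multinomial counts c, the posterior is Dirichlet(α + c) componentwise.
Subtract each count from the matching posterior parameter: 5−3=2, 12−2=10, 6−1=5.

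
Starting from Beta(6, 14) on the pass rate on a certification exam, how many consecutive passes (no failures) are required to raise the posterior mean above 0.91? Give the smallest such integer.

k = 136

After k passes and 0 failures the posterior is Beta(6+k, 14), with mean (6+k)/(6+14+k).
Set (6+k)/(20+k) > 0.91 and solve: k > (0.91·20 − 6)/(1 − 0.91) = 135.556.
The smallest integer exceeding 135.556 is 136, and checking k=136: (142)/(156) = 0.9103 > 0.91.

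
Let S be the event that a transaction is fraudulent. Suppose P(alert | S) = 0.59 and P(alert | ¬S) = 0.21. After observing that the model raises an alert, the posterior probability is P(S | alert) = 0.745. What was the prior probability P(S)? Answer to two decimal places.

Bayes' rule in odds form gives O(S|E) = O(S)·[P(E|S)/P(E|¬S)], hence O(S) = O(S|E)/LR.
Posterior odds = 0.745/(1−0.745) = 2.9216. LR = 0.59/0.21 = 2.8095.
Prior odds = 2.9216/2.8095 = 1.0399, so P(S) = 1.0399/(1+1.0399) ≈ 0.51.

P(S) = 0.51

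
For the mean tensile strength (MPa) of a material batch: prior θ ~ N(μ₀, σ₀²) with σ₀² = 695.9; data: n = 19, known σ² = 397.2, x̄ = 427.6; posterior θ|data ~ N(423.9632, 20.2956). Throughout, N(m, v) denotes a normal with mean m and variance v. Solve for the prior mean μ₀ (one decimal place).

With known observation variance, the Normal–Normal posterior has precision τ_n = τ₀ + n/σ² and mean μ_n = (τ₀μ₀ + (n/σ²)x̄)/τ_n.
Here τ₀ = 1/695.9 = 0.001437 and τ_data = 19/397.2 = 0.047835, so τ_n = 0.049272.
Rearranging for μ₀: μ₀ = (μ_n·τ_n − τ_data·x̄)/τ₀ = (423.9632·0.049272 − 0.047835·427.6) / 0.001437 = 0.435269/0.001437 ≈ 302.9.

μ₀ = 302.9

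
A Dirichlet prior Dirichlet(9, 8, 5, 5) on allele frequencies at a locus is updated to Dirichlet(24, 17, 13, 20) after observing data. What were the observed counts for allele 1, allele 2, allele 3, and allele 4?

counts (15, 9, 8, 15)

For a Dirichlet(α) prior with multinomial counts c, the posterior is Dirichlet(α + c) componentwise.
Counts are posterior − prior componentwise: 24−9=15, 17−8=9, 13−5=8, 20−5=15.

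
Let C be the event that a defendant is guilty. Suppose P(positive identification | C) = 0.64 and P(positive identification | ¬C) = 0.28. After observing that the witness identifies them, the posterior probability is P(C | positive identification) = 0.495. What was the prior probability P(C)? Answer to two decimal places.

Bayes' rule in odds form gives O(C|E) = O(C)·[P(E|C)/P(E|¬C)], hence O(C) = O(C|E)/LR.
Posterior odds = 0.495/(1−0.495) = 0.9802. LR = 0.64/0.28 = 2.2857.
Prior odds = 0.9802/2.2857 = 0.4288, so P(C) = 0.4288/(1+0.4288) ≈ 0.30.

P(C) = 0.30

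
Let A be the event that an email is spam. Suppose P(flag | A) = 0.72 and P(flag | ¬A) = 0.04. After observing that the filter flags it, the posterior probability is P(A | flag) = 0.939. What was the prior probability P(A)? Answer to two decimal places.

P(A) = 0.46

Bayes' rule in odds form gives O(A|E) = O(A)·[P(E|A)/P(E|¬A)], hence O(A) = O(A|E)/LR.
Posterior odds = 0.939/(1−0.939) = 15.3934. LR = 0.72/0.04 = 18.0000.
Prior odds = 15.3934/18.0000 = 0.8552, so P(A) = 0.8552/(1+0.8552) ≈ 0.46.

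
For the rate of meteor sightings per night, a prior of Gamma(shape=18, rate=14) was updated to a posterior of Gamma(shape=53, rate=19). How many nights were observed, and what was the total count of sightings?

Gamma–Poisson conjugacy: posterior shape = α + Σxᵢ, posterior rate = β + n.
Matching: Σxᵢ = 53 − 18 = 35 and n = 19 − 14 = 5.

n = 5 nights with total 35 sightings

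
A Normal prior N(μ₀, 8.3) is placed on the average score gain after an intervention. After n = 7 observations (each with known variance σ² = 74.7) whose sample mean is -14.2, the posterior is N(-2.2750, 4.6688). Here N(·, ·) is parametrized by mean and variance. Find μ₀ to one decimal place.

With known observation variance, the Normal–Normal posterior has precision τ_n = τ₀ + n/σ² and mean μ_n = (τ₀μ₀ + (n/σ²)x̄)/τ_n.
Here τ₀ = 1/8.3 = 0.120482 and τ_data = 7/74.7 = 0.093708, so τ_n = 0.214190.
Rearranging for μ₀: μ₀ = (μ_n·τ_n − τ_data·x̄)/τ₀ = (-2.2750·0.214190 − 0.093708·-14.2) / 0.120482 = 0.843371/0.120482 ≈ 7.0.

μ₀ = 7.0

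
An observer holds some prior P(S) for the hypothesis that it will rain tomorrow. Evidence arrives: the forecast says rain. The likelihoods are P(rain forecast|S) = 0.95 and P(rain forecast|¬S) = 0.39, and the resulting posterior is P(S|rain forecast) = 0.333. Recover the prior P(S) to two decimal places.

P(S) = 0.17

In odds form, posterior odds = prior odds × likelihood ratio, so prior odds = posterior odds ÷ LR.
Posterior odds = 0.333/(1−0.333) = 0.4993. LR = 0.95/0.39 = 2.4359.
Prior odds = 0.4993/2.4359 = 0.2050, so P(S) = 0.2050/(1+0.2050) ≈ 0.17.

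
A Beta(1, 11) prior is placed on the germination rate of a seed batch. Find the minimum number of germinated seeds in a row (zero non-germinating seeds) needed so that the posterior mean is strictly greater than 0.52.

After k germinated seeds and 0 non-germinating seeds the posterior is Beta(1+k, 11), with mean (1+k)/(1+11+k).
Set (1+k)/(12+k) > 0.52 and solve: k > (0.52·12 − 1)/(1 − 0.52) = 10.917.
The smallest integer exceeding 10.917 is 11.

k = 11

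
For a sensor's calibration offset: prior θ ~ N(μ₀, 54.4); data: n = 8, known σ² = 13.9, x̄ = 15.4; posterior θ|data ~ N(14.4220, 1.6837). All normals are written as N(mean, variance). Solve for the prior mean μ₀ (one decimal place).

μ₀ = -16.2

The posterior mean is a precision-weighted average: μ_n = (τ₀μ₀ + τ_data·x̄)/(τ₀+τ_data), with τ₀=1/σ₀² and τ_data=n/σ².
Here τ₀ = 1/54.4 = 0.018382 and τ_data = 8/13.9 = 0.575540, so τ_n = 0.593922.
Rearranging for μ₀: μ₀ = (μ_n·τ_n − τ_data·x̄)/τ₀ = (14.4220·0.593922 − 0.575540·15.4) / 0.018382 = -0.297773/0.018382 ≈ -16.2.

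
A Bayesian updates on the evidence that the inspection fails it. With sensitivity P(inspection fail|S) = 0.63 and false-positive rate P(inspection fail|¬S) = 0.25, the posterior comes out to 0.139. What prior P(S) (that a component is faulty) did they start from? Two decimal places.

P(S) = 0.06

In odds form, posterior odds = prior odds × likelihood ratio, so prior odds = posterior odds ÷ LR.
Posterior odds = 0.139/(1−0.139) = 0.1614. LR = 0.63/0.25 = 2.5200.
Prior odds = 0.1614/2.5200 = 0.0640, so P(S) = 0.0640/(1+0.0640) ≈ 0.06.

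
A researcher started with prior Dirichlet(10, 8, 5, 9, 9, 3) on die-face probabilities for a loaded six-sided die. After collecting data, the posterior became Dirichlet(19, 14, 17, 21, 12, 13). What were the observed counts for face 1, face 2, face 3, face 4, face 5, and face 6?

counts (9, 6, 12, 12, 3, 10)

For a Dirichlet(α) prior with multinomial counts c, the posterior is Dirichlet(α + c) componentwise.
Counts are posterior − prior componentwise: 19−10=9, 14−8=6, 17−5=12, 21−9=12, 12−9=3, 13−3=10.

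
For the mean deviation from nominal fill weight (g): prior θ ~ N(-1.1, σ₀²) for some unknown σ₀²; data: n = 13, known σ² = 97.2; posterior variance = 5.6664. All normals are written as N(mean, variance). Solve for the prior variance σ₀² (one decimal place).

σ₀² = 23.4

For the Normal–Normal model with known σ², precisions add: τ_n = τ₀ + n/σ².
So 1/σ₀² = 1/5.6664 − 13/97.2 = 0.176479 − 0.133745 = 0.042734.
Hence σ₀² = 1/0.042734 ≈ 23.4.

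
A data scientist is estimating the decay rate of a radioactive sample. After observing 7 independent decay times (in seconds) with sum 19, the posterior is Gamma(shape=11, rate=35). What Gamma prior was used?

Gamma–exponential conjugacy: posterior shape = α + n, posterior rate = β + Σtᵢ.
So α = 11 − 7 = 4 and β = 35 − 19 = 16.

Gamma(shape=4, rate=16)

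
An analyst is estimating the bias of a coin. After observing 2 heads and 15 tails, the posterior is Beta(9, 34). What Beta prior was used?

Under Beta–binomial conjugacy the posterior parameters are (α+s, β+f).
Subtract the data counts: 9−2=7, 34−15=19.

Beta(7, 19)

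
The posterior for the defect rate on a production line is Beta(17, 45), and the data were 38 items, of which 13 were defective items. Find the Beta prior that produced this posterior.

Beta is conjugate to the binomial likelihood: posterior = Beta(a+s, b+f).
Subtract the data counts: 17−13=4, 45−25=20.

Beta(4, 20)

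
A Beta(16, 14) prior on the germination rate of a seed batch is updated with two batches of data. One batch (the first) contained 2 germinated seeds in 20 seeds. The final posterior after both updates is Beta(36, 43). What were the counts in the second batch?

18 germinated seeds and 11 non-germinating seeds

Because Beta–binomial updating is additive in the counts, the combined data contributed (α_post−α_prior, β_post−β_prior) successes and failures.
Total across both batches: 36−16=20 germinated seeds, 43−14=29 non-germinating seeds.
Subtract the first batch: 20−2=18 germinated seeds and 29−18=11 non-germinating seeds.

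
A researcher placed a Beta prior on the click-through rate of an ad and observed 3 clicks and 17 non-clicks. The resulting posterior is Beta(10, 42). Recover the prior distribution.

A Beta(α, β) prior with s successes and f failures in binomial data gives a Beta(α+s, β+f) posterior.
So α = 10 − 3 = 7 and β = 42 − 17 = 25.

Beta(7, 25)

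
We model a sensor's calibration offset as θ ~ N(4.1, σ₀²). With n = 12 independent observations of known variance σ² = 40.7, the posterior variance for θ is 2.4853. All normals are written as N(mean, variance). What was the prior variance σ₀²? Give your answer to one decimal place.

σ₀² = 9.3

Posterior precision equals prior precision plus data precision: 1/σ_n² = 1/σ₀² + n/σ².
So 1/σ₀² = 1/2.4853 − 12/40.7 = 0.402366 − 0.294840 = 0.107526.
Hence σ₀² = 1/0.107526 ≈ 9.3.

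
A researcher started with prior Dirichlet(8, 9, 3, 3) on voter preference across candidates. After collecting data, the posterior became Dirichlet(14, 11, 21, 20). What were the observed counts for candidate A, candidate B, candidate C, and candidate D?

counts (6, 2, 18, 17)

For a Dirichlet(α) prior with multinomial counts c, the posterior is Dirichlet(α + c) componentwise.
Counts are posterior − prior componentwise: 14−8=6, 11−9=2, 21−3=18, 20−3=17.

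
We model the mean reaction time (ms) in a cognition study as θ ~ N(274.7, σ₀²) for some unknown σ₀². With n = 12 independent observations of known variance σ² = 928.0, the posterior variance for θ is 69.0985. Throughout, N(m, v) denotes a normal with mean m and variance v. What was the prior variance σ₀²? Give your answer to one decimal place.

σ₀² = 648.9

Posterior precision equals prior precision plus data precision: 1/σ_n² = 1/σ₀² + n/σ².
So 1/σ₀² = 1/69.0985 − 12/928.0 = 0.014472 − 0.012931 = 0.001541.
Hence σ₀² = 1/0.001541 ≈ 648.9.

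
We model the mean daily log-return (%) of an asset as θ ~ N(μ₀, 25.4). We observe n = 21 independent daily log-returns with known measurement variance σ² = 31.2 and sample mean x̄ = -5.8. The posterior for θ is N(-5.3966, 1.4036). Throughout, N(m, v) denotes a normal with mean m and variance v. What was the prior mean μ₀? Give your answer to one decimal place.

With known observation variance, the Normal–Normal posterior has precision τ_n = τ₀ + n/σ² and mean μ_n = (τ₀μ₀ + (n/σ²)x̄)/τ_n.
Here τ₀ = 1/25.4 = 0.039370 and τ_data = 21/31.2 = 0.673077, so τ_n = 0.712447.
Rearranging for μ₀: μ₀ = (μ_n·τ_n − τ_data·x̄)/τ₀ = (-5.3966·0.712447 − 0.673077·-5.8) / 0.039370 = 0.059055/0.039370 ≈ 1.5.

μ₀ = 1.5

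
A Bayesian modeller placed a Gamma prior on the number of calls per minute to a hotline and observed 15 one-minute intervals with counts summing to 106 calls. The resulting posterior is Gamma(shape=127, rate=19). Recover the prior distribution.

A Gamma(α, β) prior (rate parametrization) on a Poisson rate with n observations summing to S gives posterior Gamma(α+S, β+n).
So α = 127 − 106 = 21 and β = 19 − 15 = 4.

Gamma(shape=21, rate=4)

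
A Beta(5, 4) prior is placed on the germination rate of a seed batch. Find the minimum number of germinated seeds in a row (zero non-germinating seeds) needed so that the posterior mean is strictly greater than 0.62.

k = 2

After k germinated seeds and 0 non-germinating seeds the posterior is Beta(5+k, 4), with mean (5+k)/(5+4+k).
Set (5+k)/(9+k) > 0.62 and solve: k > (0.62·9 − 5)/(1 − 0.62) = 1.526.
The smallest integer exceeding 1.526 is 2.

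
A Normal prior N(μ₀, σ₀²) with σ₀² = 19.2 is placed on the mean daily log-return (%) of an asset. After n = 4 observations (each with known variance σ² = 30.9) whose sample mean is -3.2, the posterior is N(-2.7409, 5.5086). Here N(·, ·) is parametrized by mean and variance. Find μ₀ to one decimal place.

μ₀ = -1.6

With known observation variance, the Normal–Normal posterior has precision τ_n = τ₀ + n/σ² and mean μ_n = (τ₀μ₀ + (n/σ²)x̄)/τ_n.
Here τ₀ = 1/19.2 = 0.052083 and τ_data = 4/30.9 = 0.129450, so τ_n = 0.181533.
Rearranging for μ₀: μ₀ = (μ_n·τ_n − τ_data·x̄)/τ₀ = (-2.7409·0.181533 − 0.129450·-3.2) / 0.052083 = -0.083324/0.052083 ≈ -1.6.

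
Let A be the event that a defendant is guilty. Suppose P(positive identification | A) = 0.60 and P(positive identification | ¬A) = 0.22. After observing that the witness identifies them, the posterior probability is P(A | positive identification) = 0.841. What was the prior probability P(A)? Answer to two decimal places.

Bayes' rule in odds form gives O(A|E) = O(A)·[P(E|A)/P(E|¬A)], hence O(A) = O(A|E)/LR.
Posterior odds = 0.841/(1−0.841) = 5.2893. LR = 0.60/0.22 = 2.7273.
Prior odds = 5.2893/2.7273 = 1.9394, so P(A) = 1.9394/(1+1.9394) ≈ 0.66.

P(A) = 0.66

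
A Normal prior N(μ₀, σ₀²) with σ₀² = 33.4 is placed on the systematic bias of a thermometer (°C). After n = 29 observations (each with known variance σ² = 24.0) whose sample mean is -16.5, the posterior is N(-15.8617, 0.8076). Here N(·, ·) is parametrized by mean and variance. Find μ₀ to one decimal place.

The posterior mean is a precision-weighted average: μ_n = (τ₀μ₀ + τ_data·x̄)/(τ₀+τ_data), with τ₀=1/σ₀² and τ_data=n/σ².
Here τ₀ = 1/33.4 = 0.029940 and τ_data = 29/24.0 = 1.208333, so τ_n = 1.238273.
Rearranging for μ₀: μ₀ = (μ_n·τ_n − τ_data·x̄)/τ₀ = (-15.8617·1.238273 − 1.208333·-16.5) / 0.029940 = 0.296380/0.029940 ≈ 9.9.

μ₀ = 9.9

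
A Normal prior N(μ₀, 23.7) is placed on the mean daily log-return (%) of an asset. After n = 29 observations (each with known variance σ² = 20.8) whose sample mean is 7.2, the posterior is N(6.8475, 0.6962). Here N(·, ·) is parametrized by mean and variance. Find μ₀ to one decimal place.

μ₀ = -4.8

The posterior mean is a precision-weighted average: μ_n = (τ₀μ₀ + τ_data·x̄)/(τ₀+τ_data), with τ₀=1/σ₀² and τ_data=n/σ².
Here τ₀ = 1/23.7 = 0.042194 and τ_data = 29/20.8 = 1.394231, so τ_n = 1.436425.
Rearranging for μ₀: μ₀ = (μ_n·τ_n − τ_data·x̄)/τ₀ = (6.8475·1.436425 − 1.394231·7.2) / 0.042194 = -0.202543/0.042194 ≈ -4.8.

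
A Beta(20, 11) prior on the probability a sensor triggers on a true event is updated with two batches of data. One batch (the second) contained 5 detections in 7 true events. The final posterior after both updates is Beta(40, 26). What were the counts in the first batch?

15 detections and 13 misses

Because Beta–binomial updating is additive in the counts, the combined data contributed (α_post−α_prior, β_post−β_prior) successes and failures.
Total across both batches: 40−20=20 detections, 26−11=15 misses.
Subtract the second batch: 20−5=15 detections and 15−2=13 misses.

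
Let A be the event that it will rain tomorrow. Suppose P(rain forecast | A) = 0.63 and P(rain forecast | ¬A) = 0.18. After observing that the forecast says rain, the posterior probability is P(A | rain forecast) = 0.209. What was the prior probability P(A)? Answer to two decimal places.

Bayes' rule in odds form gives O(A|E) = O(A)·[P(E|A)/P(E|¬A)], hence O(A) = O(A|E)/LR.
Posterior odds = 0.209/(1−0.209) = 0.2642. LR = 0.63/0.18 = 3.5000.
Prior odds = 0.2642/3.5000 = 0.0755, so P(A) = 0.0755/(1+0.0755) ≈ 0.07.

P(A) = 0.07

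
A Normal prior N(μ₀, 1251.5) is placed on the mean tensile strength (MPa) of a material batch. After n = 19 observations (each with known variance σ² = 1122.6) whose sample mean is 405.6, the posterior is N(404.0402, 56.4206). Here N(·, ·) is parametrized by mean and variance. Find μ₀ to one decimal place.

μ₀ = 371.0

The posterior mean is a precision-weighted average: μ_n = (τ₀μ₀ + τ_data·x̄)/(τ₀+τ_data), with τ₀=1/σ₀² and τ_data=n/σ².
Here τ₀ = 1/1251.5 = 0.000799 and τ_data = 19/1122.6 = 0.016925, so τ_n = 0.017724.
Rearranging for μ₀: μ₀ = (μ_n·τ_n − τ_data·x̄)/τ₀ = (404.0402·0.017724 − 0.016925·405.6) / 0.000799 = 0.296429/0.000799 ≈ 371.0.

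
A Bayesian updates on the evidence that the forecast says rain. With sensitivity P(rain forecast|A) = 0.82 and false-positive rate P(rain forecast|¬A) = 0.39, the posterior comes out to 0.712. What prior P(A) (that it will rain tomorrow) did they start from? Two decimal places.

In odds form, posterior odds = prior odds × likelihood ratio, so prior odds = posterior odds ÷ LR.
Posterior odds = 0.712/(1−0.712) = 2.4722. LR = 0.82/0.39 = 2.1026.
Prior odds = 2.4722/2.1026 = 1.1758, so P(A) = 1.1758/(1+1.1758) ≈ 0.54.

P(A) = 0.54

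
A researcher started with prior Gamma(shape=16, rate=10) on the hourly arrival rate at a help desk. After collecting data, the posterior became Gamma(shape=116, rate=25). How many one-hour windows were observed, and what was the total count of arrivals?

n = 15 one-hour windows with total 100 arrivals

Gamma–Poisson conjugacy: posterior shape = α + Σxᵢ, posterior rate = β + n.
Matching: Σxᵢ = 116 − 16 = 100 and n = 25 − 10 = 15.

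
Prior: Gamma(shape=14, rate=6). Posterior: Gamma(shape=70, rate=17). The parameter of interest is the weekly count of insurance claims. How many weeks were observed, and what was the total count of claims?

Gamma–Poisson conjugacy: posterior shape = α + Σxᵢ, posterior rate = β + n.
Matching: Σxᵢ = 70 − 14 = 56 and n = 17 − 6 = 11.

n = 11 weeks with total 56 claims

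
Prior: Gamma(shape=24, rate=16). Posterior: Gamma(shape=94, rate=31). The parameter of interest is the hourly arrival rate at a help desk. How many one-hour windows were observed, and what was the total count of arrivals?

n = 15 one-hour windows with total 70 arrivals

A Gamma(α, β) prior (rate parametrization) on a Poisson rate with n observations summing to S gives posterior Gamma(α+S, β+n).
Matching: Σxᵢ = 94 − 24 = 70 and n = 31 − 16 = 15.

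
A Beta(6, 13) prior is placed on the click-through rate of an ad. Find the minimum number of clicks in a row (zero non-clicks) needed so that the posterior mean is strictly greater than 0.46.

After k clicks and 0 non-clicks the posterior is Beta(6+k, 13), with mean (6+k)/(6+13+k).
Set (6+k)/(19+k) > 0.46 and solve: k > (0.46·19 − 6)/(1 − 0.46) = 5.074.
The smallest integer exceeding 5.074 is 6, and checking k=6: (12)/(25) = 0.4800 > 0.46.

k = 6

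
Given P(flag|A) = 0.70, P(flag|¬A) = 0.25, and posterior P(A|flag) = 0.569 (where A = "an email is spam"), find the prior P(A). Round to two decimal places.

In odds form, posterior odds = prior odds × likelihood ratio, so prior odds = posterior odds ÷ LR.
Posterior odds = 0.569/(1−0.569) = 1.3202. LR = 0.70/0.25 = 2.8000.
Prior odds = 1.3202/2.8000 = 0.4715, so P(A) = 0.4715/(1+0.4715) ≈ 0.32.

P(A) = 0.32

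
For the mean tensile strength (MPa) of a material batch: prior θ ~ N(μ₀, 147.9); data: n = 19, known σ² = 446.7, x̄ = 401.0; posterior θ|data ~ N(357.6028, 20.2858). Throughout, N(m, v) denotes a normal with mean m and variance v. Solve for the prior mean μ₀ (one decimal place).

μ₀ = 84.6

The posterior mean is a precision-weighted average: μ_n = (τ₀μ₀ + τ_data·x̄)/(τ₀+τ_data), with τ₀=1/σ₀² and τ_data=n/σ².
Here τ₀ = 1/147.9 = 0.006761 and τ_data = 19/446.7 = 0.042534, so τ_n = 0.049295.
Rearranging for μ₀: μ₀ = (μ_n·τ_n − τ_data·x̄)/τ₀ = (357.6028·0.049295 − 0.042534·401.0) / 0.006761 = 0.571896/0.006761 ≈ 84.6.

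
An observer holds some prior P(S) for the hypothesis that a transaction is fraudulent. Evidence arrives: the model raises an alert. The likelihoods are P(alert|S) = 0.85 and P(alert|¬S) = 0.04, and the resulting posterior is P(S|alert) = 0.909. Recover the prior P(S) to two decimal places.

P(S) = 0.32

Bayes' rule in odds form gives O(S|E) = O(S)·[P(E|S)/P(E|¬S)], hence O(S) = O(S|E)/LR.
Posterior odds = 0.909/(1−0.909) = 9.9890. LR = 0.85/0.04 = 21.2500.
Prior odds = 9.9890/21.2500 = 0.4701, so P(S) = 0.4701/(1+0.4701) ≈ 0.32.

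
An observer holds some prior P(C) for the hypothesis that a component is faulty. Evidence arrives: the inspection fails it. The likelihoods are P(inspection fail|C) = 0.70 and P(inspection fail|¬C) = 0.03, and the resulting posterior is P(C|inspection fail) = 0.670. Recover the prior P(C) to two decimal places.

P(C) = 0.08

In odds form, posterior odds = prior odds × likelihood ratio, so prior odds = posterior odds ÷ LR.
Posterior odds = 0.670/(1−0.670) = 2.0303. LR = 0.70/0.03 = 23.3333.
Prior odds = 2.0303/23.3333 = 0.0870, so P(C) = 0.0870/(1+0.0870) ≈ 0.08.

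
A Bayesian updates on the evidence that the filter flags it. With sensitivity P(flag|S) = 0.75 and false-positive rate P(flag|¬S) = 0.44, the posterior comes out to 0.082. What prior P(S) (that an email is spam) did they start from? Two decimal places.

In odds form, posterior odds = prior odds × likelihood ratio, so prior odds = posterior odds ÷ LR.
Posterior odds = 0.082/(1−0.082) = 0.0893. LR = 0.75/0.44 = 1.7045.
Prior odds = 0.0893/1.7045 = 0.0524, so P(S) = 0.0524/(1+0.0524) ≈ 0.05.

P(S) = 0.05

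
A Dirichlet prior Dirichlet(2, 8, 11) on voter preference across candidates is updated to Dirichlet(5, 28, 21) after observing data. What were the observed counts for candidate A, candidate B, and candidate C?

For a Dirichlet(α) prior with multinomial counts c, the posterior is Dirichlet(α + c) componentwise.
Counts are posterior − prior componentwise: 5−2=3, 28−8=20, 21−11=10.

counts (3, 20, 10)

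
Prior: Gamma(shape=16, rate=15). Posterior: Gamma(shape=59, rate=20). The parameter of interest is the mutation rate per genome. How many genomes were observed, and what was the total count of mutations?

Gamma–Poisson conjugacy: posterior shape = α + Σxᵢ, posterior rate = β + n.
Matching: Σxᵢ = 59 − 16 = 43 and n = 20 − 15 = 5.

n = 5 genomes with total 43 mutations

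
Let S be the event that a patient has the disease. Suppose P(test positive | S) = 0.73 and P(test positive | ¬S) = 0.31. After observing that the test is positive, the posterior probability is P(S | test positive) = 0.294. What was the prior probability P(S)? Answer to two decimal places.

P(S) = 0.15

In odds form, posterior odds = prior odds × likelihood ratio, so prior odds = posterior odds ÷ LR.
Posterior odds = 0.294/(1−0.294) = 0.4164. LR = 0.73/0.31 = 2.3548.
Prior odds = 0.4164/2.3548 = 0.1768, so P(S) = 0.1768/(1+0.1768) ≈ 0.15.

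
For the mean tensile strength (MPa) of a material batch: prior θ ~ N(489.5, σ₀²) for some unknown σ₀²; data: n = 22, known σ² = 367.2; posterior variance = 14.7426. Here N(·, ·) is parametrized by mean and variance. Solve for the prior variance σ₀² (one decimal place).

σ₀² = 126.3

For the Normal–Normal model with known σ², precisions add: τ_n = τ₀ + n/σ².
So 1/σ₀² = 1/14.7426 − 22/367.2 = 0.067831 − 0.059913 = 0.007918.
Hence σ₀² = 1/0.007918 ≈ 126.3.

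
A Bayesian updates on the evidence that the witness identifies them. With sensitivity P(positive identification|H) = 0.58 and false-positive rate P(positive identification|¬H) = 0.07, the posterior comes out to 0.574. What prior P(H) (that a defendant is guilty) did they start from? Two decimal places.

P(H) = 0.14

Bayes' rule in odds form gives O(H|E) = O(H)·[P(E|H)/P(E|¬H)], hence O(H) = O(H|E)/LR.
Posterior odds = 0.574/(1−0.574) = 1.3474. LR = 0.58/0.07 = 8.2857.
Prior odds = 1.3474/8.2857 = 0.1626, so P(H) = 0.1626/(1+0.1626) ≈ 0.14.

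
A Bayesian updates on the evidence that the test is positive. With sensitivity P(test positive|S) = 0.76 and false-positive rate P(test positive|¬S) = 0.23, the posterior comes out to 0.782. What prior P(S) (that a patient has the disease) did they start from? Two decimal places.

P(S) = 0.52

Bayes' rule in odds form gives O(S|E) = O(S)·[P(E|S)/P(E|¬S)], hence O(S) = O(S|E)/LR.
Posterior odds = 0.782/(1−0.782) = 3.5872. LR = 0.76/0.23 = 3.3043.
Prior odds = 3.5872/3.3043 = 1.0856, so P(S) = 1.0856/(1+1.0856) ≈ 0.52.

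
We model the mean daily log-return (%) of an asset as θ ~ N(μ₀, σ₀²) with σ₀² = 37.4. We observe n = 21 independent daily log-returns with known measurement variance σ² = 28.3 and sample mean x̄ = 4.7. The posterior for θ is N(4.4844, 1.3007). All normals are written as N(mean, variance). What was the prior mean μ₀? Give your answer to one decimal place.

With known observation variance, the Normal–Normal posterior has precision τ_n = τ₀ + n/σ² and mean μ_n = (τ₀μ₀ + (n/σ²)x̄)/τ_n.
Here τ₀ = 1/37.4 = 0.026738 and τ_data = 21/28.3 = 0.742049, so τ_n = 0.768787.
Rearranging for μ₀: μ₀ = (μ_n·τ_n − τ_data·x̄)/τ₀ = (4.4844·0.768787 − 0.742049·4.7) / 0.026738 = -0.040082/0.026738 ≈ -1.5.

μ₀ = -1.5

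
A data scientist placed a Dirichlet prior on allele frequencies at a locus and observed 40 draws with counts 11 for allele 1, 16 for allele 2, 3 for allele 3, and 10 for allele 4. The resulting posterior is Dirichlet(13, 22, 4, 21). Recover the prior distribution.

For a Dirichlet(α) prior with multinomial counts c, the posterior is Dirichlet(α + c) componentwise.
Subtract each count from the matching posterior parameter: 13−11=2, 22−16=6, 4−3=1, 21−10=11.

Dirichlet(2, 6, 1, 11)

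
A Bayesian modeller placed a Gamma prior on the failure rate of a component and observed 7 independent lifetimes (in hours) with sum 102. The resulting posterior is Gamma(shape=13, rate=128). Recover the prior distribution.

Gamma(shape=6, rate=26)

Gamma–exponential conjugacy: posterior shape = α + n, posterior rate = β + Σtᵢ.
So α = 13 − 7 = 6 and β = 128 − 102 = 26.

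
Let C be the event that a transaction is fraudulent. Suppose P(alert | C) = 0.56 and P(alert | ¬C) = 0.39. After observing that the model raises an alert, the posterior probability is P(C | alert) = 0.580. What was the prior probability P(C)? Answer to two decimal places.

P(C) = 0.49

In odds form, posterior odds = prior odds × likelihood ratio, so prior odds = posterior odds ÷ LR.
Posterior odds = 0.580/(1−0.580) = 1.3810. LR = 0.56/0.39 = 1.4359.
Prior odds = 1.3810/1.4359 = 0.9618, so P(C) = 0.9618/(1+0.9618) ≈ 0.49.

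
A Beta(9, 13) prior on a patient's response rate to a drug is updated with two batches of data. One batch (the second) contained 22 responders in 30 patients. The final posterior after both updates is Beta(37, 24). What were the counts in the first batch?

6 responders and 3 non-responders

Because Beta–binomial updating is additive in the counts, the combined data contributed (α_post−α_prior, β_post−β_prior) successes and failures.
Total across both batches: 37−9=28 responders, 24−13=11 non-responders.
Subtract the second batch: 28−22=6 responders and 11−8=3 non-responders.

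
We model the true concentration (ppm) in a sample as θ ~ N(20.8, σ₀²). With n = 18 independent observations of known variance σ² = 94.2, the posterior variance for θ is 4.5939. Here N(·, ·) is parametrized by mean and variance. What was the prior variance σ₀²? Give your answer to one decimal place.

σ₀² = 37.6

Posterior precision equals prior precision plus data precision: 1/σ_n² = 1/σ₀² + n/σ².
So 1/σ₀² = 1/4.5939 − 18/94.2 = 0.217680 − 0.191083 = 0.026597.
Hence σ₀² = 1/0.026597 ≈ 37.6.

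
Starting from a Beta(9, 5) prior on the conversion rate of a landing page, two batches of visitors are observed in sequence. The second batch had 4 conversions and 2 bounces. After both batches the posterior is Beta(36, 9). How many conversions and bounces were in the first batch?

Because Beta–binomial updating is additive in the counts, the combined data contributed (α_post−α_prior, β_post−β_prior) successes and failures.
Total across both batches: 36−9=27 conversions, 9−5=4 bounces.
Subtract the second batch: 27−4=23 conversions and 4−2=2 bounces.

23 conversions and 2 bounces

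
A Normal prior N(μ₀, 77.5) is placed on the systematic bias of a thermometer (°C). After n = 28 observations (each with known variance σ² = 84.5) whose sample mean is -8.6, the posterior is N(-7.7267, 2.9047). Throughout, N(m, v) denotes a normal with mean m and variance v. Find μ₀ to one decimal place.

μ₀ = 14.7

With known observation variance, the Normal–Normal posterior has precision τ_n = τ₀ + n/σ² and mean μ_n = (τ₀μ₀ + (n/σ²)x̄)/τ_n.
Here τ₀ = 1/77.5 = 0.012903 and τ_data = 28/84.5 = 0.331361, so τ_n = 0.344264.
Rearranging for μ₀: μ₀ = (μ_n·τ_n − τ_data·x̄)/τ₀ = (-7.7267·0.344264 − 0.331361·-8.6) / 0.012903 = 0.189680/0.012903 ≈ 14.7.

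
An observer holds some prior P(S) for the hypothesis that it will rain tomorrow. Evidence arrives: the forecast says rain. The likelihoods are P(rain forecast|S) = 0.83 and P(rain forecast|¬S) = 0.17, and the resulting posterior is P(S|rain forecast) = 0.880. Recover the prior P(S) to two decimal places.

In odds form, posterior odds = prior odds × likelihood ratio, so prior odds = posterior odds ÷ LR.
Posterior odds = 0.880/(1−0.880) = 7.3333. LR = 0.83/0.17 = 4.8824.
Prior odds = 7.3333/4.8824 = 1.5020, so P(S) = 1.5020/(1+1.5020) ≈ 0.60.

P(S) = 0.60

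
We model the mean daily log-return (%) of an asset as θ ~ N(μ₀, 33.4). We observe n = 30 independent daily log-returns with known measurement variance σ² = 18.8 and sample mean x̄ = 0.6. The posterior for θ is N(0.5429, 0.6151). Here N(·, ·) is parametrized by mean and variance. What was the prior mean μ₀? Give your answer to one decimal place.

With known observation variance, the Normal–Normal posterior has precision τ_n = τ₀ + n/σ² and mean μ_n = (τ₀μ₀ + (n/σ²)x̄)/τ_n.
Here τ₀ = 1/33.4 = 0.029940 and τ_data = 30/18.8 = 1.595745, so τ_n = 1.625685.
Rearranging for μ₀: μ₀ = (μ_n·τ_n − τ_data·x̄)/τ₀ = (0.5429·1.625685 − 1.595745·0.6) / 0.029940 = -0.074863/0.029940 ≈ -2.5.

μ₀ = -2.5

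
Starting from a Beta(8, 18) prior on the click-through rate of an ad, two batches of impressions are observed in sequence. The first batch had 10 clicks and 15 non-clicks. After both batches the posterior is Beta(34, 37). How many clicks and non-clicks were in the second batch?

16 clicks and 4 non-clicks

Sequential conjugate updates are equivalent to a single update on the pooled data, so total successes = posterior α − prior α and total failures = posterior β − prior β.
Total across both batches: 34−8=26 clicks, 37−18=19 non-clicks.
Subtract the first batch: 26−10=16 clicks and 19−15=4 non-clicks.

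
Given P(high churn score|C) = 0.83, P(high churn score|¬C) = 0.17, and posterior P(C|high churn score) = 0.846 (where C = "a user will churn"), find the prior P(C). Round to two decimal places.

Bayes' rule in odds form gives O(C|E) = O(C)·[P(E|C)/P(E|¬C)], hence O(C) = O(C|E)/LR.
Posterior odds = 0.846/(1−0.846) = 5.4935. LR = 0.83/0.17 = 4.8824.
Prior odds = 5.4935/4.8824 = 1.1252, so P(C) = 1.1252/(1+1.1252) ≈ 0.53.

P(C) = 0.53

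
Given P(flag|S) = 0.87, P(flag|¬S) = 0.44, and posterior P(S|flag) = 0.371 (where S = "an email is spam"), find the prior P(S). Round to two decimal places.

In odds form, posterior odds = prior odds × likelihood ratio, so prior odds = posterior odds ÷ LR.
Posterior odds = 0.371/(1−0.371) = 0.5898. LR = 0.87/0.44 = 1.9773.
Prior odds = 0.5898/1.9773 = 0.2983, so P(S) = 0.2983/(1+0.2983) ≈ 0.23.

P(S) = 0.23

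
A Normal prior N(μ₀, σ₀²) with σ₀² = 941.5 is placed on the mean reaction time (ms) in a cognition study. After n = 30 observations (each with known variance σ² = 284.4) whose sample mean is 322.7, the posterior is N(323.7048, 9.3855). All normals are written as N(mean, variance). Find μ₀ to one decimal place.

μ₀ = 423.5

The posterior mean is a precision-weighted average: μ_n = (τ₀μ₀ + τ_data·x̄)/(τ₀+τ_data), with τ₀=1/σ₀² and τ_data=n/σ².
Here τ₀ = 1/941.5 = 0.001062 and τ_data = 30/284.4 = 0.105485, so τ_n = 0.106547.
Rearranging for μ₀: μ₀ = (μ_n·τ_n − τ_data·x̄)/τ₀ = (323.7048·0.106547 − 0.105485·322.7) / 0.001062 = 0.449766/0.001062 ≈ 423.5.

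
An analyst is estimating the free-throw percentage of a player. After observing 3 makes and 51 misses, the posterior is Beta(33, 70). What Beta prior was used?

Under Beta–binomial conjugacy the posterior parameters are (a+s, b+f).
So a = 33 − 3 = 30 and b = 70 − 51 = 19.

Beta(30, 19)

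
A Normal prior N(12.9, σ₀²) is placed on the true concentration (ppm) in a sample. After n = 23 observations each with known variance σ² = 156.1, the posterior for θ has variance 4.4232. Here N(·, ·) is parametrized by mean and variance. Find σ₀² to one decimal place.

σ₀² = 12.7

For the Normal–Normal model with known σ², precisions add: τ_n = τ₀ + n/σ².
So 1/σ₀² = 1/4.4232 − 23/156.1 = 0.226081 − 0.147341 = 0.078740.
Hence σ₀² = 1/0.078740 ≈ 12.7.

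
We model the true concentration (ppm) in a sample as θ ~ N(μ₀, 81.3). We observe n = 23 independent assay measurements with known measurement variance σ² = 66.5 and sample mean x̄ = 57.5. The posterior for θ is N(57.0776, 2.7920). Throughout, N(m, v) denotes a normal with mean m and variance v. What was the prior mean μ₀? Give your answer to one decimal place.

With known observation variance, the Normal–Normal posterior has precision τ_n = τ₀ + n/σ² and mean μ_n = (τ₀μ₀ + (n/σ²)x̄)/τ_n.
Here τ₀ = 1/81.3 = 0.012300 and τ_data = 23/66.5 = 0.345865, so τ_n = 0.358165.
Rearranging for μ₀: μ₀ = (μ_n·τ_n − τ_data·x̄)/τ₀ = (57.0776·0.358165 − 0.345865·57.5) / 0.012300 = 0.555961/0.012300 ≈ 45.2.

μ₀ = 45.2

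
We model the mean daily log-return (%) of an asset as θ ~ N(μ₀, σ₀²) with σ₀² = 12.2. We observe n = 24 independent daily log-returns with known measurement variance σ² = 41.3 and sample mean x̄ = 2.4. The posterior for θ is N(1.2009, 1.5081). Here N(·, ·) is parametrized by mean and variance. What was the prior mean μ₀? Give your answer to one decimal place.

With known observation variance, the Normal–Normal posterior has precision τ_n = τ₀ + n/σ² and mean μ_n = (τ₀μ₀ + (n/σ²)x̄)/τ_n.
Here τ₀ = 1/12.2 = 0.081967 and τ_data = 24/41.3 = 0.581114, so τ_n = 0.663081.
Rearranging for μ₀: μ₀ = (μ_n·τ_n − τ_data·x̄)/τ₀ = (1.2009·0.663081 − 0.581114·2.4) / 0.081967 = -0.598380/0.081967 ≈ -7.3.

μ₀ = -7.3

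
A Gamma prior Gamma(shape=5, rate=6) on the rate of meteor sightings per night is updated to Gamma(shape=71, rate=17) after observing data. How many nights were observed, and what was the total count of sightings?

Gamma–Poisson conjugacy: posterior shape = α + Σxᵢ, posterior rate = β + n.
Matching: Σxᵢ = 71 − 5 = 66 and n = 17 − 6 = 11.

n = 11 nights with total 66 sightings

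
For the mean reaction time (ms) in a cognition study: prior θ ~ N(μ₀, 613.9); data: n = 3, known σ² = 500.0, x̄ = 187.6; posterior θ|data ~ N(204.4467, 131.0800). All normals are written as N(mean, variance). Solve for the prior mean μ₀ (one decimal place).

μ₀ = 266.5

The posterior mean is a precision-weighted average: μ_n = (τ₀μ₀ + τ_data·x̄)/(τ₀+τ_data), with τ₀=1/σ₀² and τ_data=n/σ².
Here τ₀ = 1/613.9 = 0.001629 and τ_data = 3/500.0 = 0.006000, so τ_n = 0.007629.
Rearranging for μ₀: μ₀ = (μ_n·τ_n − τ_data·x̄)/τ₀ = (204.4467·0.007629 − 0.006000·187.6) / 0.001629 = 0.434124/0.001629 ≈ 266.5.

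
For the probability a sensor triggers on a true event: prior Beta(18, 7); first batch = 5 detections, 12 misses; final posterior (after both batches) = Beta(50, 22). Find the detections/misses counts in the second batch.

Because Beta–binomial updating is additive in the counts, the combined data contributed (α_post−α_prior, β_post−β_prior) successes and failures.
Total across both batches: 50−18=32 detections, 22−7=15 misses.
Subtract the first batch: 32−5=27 detections and 15−12=3 misses.

27 detections and 3 misses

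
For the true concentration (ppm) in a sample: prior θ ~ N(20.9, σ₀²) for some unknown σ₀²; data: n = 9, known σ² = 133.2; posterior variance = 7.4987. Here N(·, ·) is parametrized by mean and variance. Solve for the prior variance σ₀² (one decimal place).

σ₀² = 15.2

For the Normal–Normal model with known σ², precisions add: τ_n = τ₀ + n/σ².
So 1/σ₀² = 1/7.4987 − 9/133.2 = 0.133356 − 0.067568 = 0.065788.
Hence σ₀² = 1/0.065788 ≈ 15.2.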